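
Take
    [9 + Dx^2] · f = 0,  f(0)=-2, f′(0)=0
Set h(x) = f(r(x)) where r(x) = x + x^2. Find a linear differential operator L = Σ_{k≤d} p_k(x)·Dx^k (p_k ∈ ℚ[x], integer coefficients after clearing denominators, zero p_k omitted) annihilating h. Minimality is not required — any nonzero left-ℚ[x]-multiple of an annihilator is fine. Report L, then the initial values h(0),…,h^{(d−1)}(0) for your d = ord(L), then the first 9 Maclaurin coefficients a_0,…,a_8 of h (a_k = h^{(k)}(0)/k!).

f: a_k = -2, 0, 9, 0, -27/4, 0, 81/40, 0, -729/2240, …
L₀ from L_f via x↦r, Dx↦r'^{-1}Dx.
L = (9 + 54·x + 108·x^2 + 72·x^3) - 2·Dx + (1 + 2·x)·Dx^2  (order 2).
h: a_k = -2, 0, 9, 18, 9/4, -27, -1539/40, -297/20, 52191/2240, …
ICs: h(0) = -2, h′(0) = 0.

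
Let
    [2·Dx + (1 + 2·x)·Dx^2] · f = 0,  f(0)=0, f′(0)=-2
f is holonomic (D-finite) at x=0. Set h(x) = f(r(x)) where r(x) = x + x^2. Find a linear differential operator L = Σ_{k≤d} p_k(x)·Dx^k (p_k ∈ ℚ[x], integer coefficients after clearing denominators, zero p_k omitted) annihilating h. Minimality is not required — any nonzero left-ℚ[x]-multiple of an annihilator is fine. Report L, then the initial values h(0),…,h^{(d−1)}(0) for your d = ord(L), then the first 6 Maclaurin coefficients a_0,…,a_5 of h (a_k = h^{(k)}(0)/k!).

L = (4·x + 4·x^2)·Dx + (1 + 4·x + 6·x^2 + 4·x^3)·Dx^2  (order 2).
h: a_k = 0, -2, 0, 4/3, -2, 8/5, …
ICs: h(0) = 0, h′(0) = -2.

f: a_k = 0, -2, 2, -8/3, 4, -32/5, …
f∘r: x↦r, Dx↦Dx/r' in L_f ⇒ L₀.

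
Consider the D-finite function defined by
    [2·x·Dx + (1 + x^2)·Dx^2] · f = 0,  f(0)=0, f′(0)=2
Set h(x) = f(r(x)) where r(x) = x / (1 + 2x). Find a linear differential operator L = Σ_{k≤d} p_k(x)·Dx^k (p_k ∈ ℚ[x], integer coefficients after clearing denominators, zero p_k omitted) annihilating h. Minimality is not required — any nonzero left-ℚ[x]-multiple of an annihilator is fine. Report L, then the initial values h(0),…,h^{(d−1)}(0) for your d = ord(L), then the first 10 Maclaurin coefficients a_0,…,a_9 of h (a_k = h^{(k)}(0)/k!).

L = (4 + 10·x)·Dx + (1 + 4·x + 5·x^2)·Dx^2  (order 2).
h: a_k = 0, 2, -4, 22/3, -12, 82/5, -44/3, -58/7, 84, -2398/9, …
ICs: h(0) = 0, h′(0) = 2.

f: a_k = 0, 2, 0, -2/3, 0, 2/5, 0, -2/7, 0, 2/9, …
L₀ from L_f via x↦r, Dx↦r'^{-1}Dx.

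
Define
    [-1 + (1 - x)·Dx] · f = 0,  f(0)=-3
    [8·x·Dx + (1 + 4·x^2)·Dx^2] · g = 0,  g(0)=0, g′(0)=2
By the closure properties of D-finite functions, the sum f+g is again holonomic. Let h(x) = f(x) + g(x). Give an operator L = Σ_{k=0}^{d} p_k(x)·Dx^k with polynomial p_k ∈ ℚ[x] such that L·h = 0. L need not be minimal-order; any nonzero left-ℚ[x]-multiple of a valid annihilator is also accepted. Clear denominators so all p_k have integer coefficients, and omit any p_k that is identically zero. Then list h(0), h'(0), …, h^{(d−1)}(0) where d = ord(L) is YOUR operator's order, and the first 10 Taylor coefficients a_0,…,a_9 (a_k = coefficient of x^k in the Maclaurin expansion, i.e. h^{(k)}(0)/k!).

L = (-8 + 32·x + 96·x^2)·Dx + (7 - 8·x - 20·x^2 + 96·x^3)·Dx^2 + (-1 - 3·x - 12·x^3 + 16·x^4)·Dx^3  (order 3).
h: a_k = -3, -1, -3, -17/3, -3, 17/5, -3, -149/7, -3, 485/9, …
ICs: h(0) = -3, h′(0) = -1, h′′(0) = -6.

f: a_k = -3, -3, -3, -3, -3, -3, -3, -3, -3, -3, …
g: a_k = 0, 2, 0, -8/3, 0, 32/5, 0, -128/7, 0, 512/9, …
Weyl lclm of L_f,L_g ⇒ L₀ (ord ≤ 3).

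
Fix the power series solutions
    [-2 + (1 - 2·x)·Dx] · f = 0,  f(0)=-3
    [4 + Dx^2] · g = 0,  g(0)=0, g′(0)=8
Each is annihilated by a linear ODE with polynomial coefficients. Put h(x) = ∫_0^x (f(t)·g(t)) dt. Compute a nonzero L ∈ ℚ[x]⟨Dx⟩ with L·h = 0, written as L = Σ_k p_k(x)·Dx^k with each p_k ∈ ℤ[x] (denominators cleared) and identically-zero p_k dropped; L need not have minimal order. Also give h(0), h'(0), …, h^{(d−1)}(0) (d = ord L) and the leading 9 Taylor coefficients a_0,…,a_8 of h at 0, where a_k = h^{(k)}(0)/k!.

L = (-4 + 8·x)·Dx + 4·Dx^2 + (-1 + 2·x)·Dx^3  (order 3).
h: a_k = 0, 0, -12, -16, -20, -32, -808/15, -3232/35, -16964/105, …
ICs: h(0) = 0, h′(0) = 0, h′′(0) = -24.

f: a_k = -3, -6, -12, -24, -48, -96, -192, -384, -768, …
g: a_k = 0, 8, 0, -16/3, 0, 16/15, 0, -32/315, 0, …
Product ⇒ symmetric product L₀, ord ≤ 2.
h=∫₀ˣh₀: take L = L₀·Dx.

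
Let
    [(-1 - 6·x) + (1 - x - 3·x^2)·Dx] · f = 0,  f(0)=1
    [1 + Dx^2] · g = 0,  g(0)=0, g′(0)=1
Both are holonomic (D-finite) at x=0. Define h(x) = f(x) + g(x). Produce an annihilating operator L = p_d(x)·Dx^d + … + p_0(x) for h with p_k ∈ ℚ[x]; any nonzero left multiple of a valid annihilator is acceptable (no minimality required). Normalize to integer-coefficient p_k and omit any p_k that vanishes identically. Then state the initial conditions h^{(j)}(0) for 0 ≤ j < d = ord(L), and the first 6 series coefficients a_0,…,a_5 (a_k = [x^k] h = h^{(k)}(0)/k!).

f: a_k = 1, 1, 4, 7, 19, 40, …
g: a_k = 0, 1, 0, -1/6, 0, 1/120, …
L₀ := lclm(L_f,L_g); ord L₀ ≤ 1+2.
L = (43 + 292·x + 307·x^2 + 624·x^3 + 45·x^4 + 54·x^5) + (-9 - 7·x - 6·x^2 + 91·x^3 + 144·x^4 + 27·x^5 + 27·x^6)·Dx + (43 + 292·x + 307·x^2 + 624·x^3 + 45·x^4 + 54·x^5)·Dx^2 + (-9 - 7·x - 6·x^2 + 91·x^3 + 144·x^4 + 27·x^5 + 27·x^6)·Dx^3  (order 3).
h: a_k = 1, 2, 4, 41/6, 19, 4801/120, …
ICs: h(0) = 1, h′(0) = 2, h′′(0) = 8.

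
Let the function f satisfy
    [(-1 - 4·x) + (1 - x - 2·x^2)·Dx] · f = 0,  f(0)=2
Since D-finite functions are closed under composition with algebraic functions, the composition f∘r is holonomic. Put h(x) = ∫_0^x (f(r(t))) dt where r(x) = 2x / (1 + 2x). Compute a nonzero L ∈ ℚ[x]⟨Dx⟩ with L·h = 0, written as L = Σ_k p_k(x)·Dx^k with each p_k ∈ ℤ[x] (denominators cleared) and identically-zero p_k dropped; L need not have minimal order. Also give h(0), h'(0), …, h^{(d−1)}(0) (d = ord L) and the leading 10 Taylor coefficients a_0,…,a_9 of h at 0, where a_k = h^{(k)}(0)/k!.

f: a_k = 2, 2, 6, 10, 22, 42, 86, 170, 342, 682, …
Change of var in L_f (x↦r) gives L₀.
∫: right-multiply L₀ by Dx.
L = (2 + 20·x)·Dx + (-1 - 4·x + 4·x^2 + 16·x^3)·Dx^2  (order 2).
h: a_k = 0, 2, 2, 16/3, 0, 128/5, -128/3, 1536/7, -640, 22528/9, …
ICs: h(0) = 0, h′(0) = 2.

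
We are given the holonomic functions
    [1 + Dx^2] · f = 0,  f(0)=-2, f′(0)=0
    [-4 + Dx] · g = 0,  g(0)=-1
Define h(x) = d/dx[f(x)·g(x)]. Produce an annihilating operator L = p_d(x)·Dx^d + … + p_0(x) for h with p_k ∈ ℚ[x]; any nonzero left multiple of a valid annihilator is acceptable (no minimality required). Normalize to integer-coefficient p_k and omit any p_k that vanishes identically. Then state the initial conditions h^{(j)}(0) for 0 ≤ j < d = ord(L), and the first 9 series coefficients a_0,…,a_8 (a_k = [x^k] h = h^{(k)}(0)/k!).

f: a_k = -2, 0, 1, 0, -1/12, 0, 1/360, 0, -1/20160, …
g: a_k = -1, -4, -8, -32/3, -32/3, -128/15, -256/45, -1024/315, -512/315, …
Product ⇒ symmetric product L₀, ord ≤ 2.
h=h₀': d/dx-closure on L₀ ⇒ L.
L = 17 - 8·Dx + Dx^2  (order 2).
h: a_k = 8, 30, 52, 161/3, 101/3, 33/4, -727/90, -31679/2520, -50999/5040, …
ICs: h(0) = 8, h′(0) = 30.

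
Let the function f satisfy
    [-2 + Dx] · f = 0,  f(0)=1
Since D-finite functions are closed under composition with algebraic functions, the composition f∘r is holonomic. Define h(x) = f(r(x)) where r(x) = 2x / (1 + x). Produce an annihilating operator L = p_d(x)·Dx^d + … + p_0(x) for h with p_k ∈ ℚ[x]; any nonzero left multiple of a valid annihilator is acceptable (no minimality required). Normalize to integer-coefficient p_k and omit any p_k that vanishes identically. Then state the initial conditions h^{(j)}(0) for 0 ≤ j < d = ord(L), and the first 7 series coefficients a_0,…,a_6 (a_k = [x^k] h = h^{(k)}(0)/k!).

f: a_k = 1, 2, 2, 4/3, 2/3, 4/15, 4/45, …
Change of var in L_f (x↦r) gives L₀.
L = -4 + (1 + 2·x + x^2)·Dx  (order 1).
h: a_k = 1, 4, 4, -4/3, -4/3, 28/15, -44/45, …
ICs: h(0) = 1.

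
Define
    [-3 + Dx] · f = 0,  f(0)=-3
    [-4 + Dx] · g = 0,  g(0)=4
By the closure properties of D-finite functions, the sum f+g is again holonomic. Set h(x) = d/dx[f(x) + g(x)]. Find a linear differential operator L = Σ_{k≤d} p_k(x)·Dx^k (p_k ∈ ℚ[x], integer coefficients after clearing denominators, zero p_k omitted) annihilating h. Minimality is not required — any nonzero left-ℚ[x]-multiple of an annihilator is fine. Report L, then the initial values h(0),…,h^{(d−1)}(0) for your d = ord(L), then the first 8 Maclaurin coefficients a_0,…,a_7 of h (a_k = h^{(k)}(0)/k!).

L = 12 - 7·Dx + Dx^2  (order 2).
h: a_k = 7, 37, 175/2, 781/6, 3367/24, 14197/120, 11795/144, 242461/5040, …
ICs: h(0) = 7, h′(0) = 37.

f: a_k = -3, -9, -27/2, -27/2, -81/8, -243/40, -243/80, -729/560, …
g: a_k = 4, 16, 32, 128/3, 128/3, 512/15, 1024/45, 4096/315, …
Sum ⇒ L₀ = lclm(L_f,L_g) in ℚ(x)⟨Dx⟩.
Derive L from L₀ (diff closure).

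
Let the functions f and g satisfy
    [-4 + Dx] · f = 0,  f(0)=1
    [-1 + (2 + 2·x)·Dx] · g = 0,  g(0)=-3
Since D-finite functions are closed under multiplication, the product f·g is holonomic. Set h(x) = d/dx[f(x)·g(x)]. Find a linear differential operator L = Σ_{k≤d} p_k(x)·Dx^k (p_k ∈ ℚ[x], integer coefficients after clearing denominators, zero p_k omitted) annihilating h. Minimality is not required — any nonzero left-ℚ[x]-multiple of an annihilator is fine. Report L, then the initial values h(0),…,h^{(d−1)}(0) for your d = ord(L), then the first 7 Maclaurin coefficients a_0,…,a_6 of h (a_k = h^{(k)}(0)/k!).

L = (79 + 144·x + 64·x^2) + (-18 - 34·x - 16·x^2)·Dx  (order 1).
h: a_k = -27/2, -237/4, -2049/16, -5841/32, -49553/256, -417727/2560, -1167969/10240, …
ICs: h(0) = -27/2.

f: a_k = 1, 4, 8, 32/3, 32/3, 128/15, 256/45, …
g: a_k = -3, -3/2, 3/8, -3/16, 15/128, -21/256, 63/1024, …
L₀ := L_f ⊗_s L_g (sym. prod.), ord ≤ 1.
Differentiate: ansatz ord ≤ ord L₀ ⇒ L.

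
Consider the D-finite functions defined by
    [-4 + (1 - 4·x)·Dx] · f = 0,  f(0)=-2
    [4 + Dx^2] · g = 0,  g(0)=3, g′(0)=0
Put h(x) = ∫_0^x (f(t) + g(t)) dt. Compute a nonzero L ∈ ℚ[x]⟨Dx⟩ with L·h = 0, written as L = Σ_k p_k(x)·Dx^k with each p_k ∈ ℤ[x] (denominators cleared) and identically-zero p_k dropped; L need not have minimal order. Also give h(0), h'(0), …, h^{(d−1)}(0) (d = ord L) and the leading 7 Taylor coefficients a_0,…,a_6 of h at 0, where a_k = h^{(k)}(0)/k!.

f: a_k = -2, -8, -32, -128, -512, -2048, -8192, …
g: a_k = 3, 0, -6, 0, 2, 0, -4/15, …
h₀=f+g: left-lcm gives L₀, ord ≤ 3.
Integrate: L := L₀·Dx.
L = (400 - 128·x + 256·x^2)·Dx + (-36 + 176·x - 192·x^2 + 256·x^3)·Dx^2 + (100 - 32·x + 64·x^2)·Dx^3 + (-9 + 44·x - 48·x^2 + 64·x^3)·Dx^4  (order 4).
h: a_k = 0, 1, -4, -38/3, -32, -102, -1024/3, …
ICs: h(0) = 0, h′(0) = 1, h′′(0) = -8, h′′′(0) = -76.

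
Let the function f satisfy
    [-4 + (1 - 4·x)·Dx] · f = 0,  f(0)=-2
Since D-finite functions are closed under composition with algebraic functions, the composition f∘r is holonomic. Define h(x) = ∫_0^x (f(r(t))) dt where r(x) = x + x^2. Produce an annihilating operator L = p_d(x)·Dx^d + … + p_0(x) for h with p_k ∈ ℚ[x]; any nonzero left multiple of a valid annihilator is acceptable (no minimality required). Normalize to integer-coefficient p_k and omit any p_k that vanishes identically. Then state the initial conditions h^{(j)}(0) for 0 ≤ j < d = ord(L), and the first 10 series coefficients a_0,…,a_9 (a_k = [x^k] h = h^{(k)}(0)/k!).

L = (4 + 8·x)·Dx + (-1 + 4·x + 4·x^2)·Dx^2  (order 2).
h: a_k = 0, -2, -4, -40/3, -48, -928/5, -2240/3, -21632/7, -13056, -504320/9, …
ICs: h(0) = 0, h′(0) = -2.

f: a_k = -2, -8, -32, -128, -512, -2048, -8192, -32768, -131072, -524288, …
L₀ from L_f via x↦r, Dx↦r'^{-1}Dx.
h=∫₀ˣh₀: take L = L₀·Dx.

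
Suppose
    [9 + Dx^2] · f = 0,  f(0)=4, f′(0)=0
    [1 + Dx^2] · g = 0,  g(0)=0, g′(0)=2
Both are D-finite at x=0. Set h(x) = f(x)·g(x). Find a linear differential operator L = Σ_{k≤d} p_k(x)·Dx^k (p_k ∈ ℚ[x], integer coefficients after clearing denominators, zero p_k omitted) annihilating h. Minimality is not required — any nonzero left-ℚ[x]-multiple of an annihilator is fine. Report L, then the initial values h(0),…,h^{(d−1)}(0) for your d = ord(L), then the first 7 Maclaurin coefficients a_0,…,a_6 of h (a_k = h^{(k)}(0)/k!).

f: a_k = 4, 0, -18, 0, 27/2, 0, -81/20, …
g: a_k = 0, 2, 0, -1/3, 0, 1/60, 0, …
h₀=f·g: eliminate ⇒ L₀, order ≤ 2·2.
L = 64 + 20·Dx^2 + Dx^4  (order 4).
h: a_k = 0, 8, 0, -112/3, 0, 496/15, 0, …
ICs: h(0) = 0, h′(0) = 8, h′′(0) = 0, h′′′(0) = -224.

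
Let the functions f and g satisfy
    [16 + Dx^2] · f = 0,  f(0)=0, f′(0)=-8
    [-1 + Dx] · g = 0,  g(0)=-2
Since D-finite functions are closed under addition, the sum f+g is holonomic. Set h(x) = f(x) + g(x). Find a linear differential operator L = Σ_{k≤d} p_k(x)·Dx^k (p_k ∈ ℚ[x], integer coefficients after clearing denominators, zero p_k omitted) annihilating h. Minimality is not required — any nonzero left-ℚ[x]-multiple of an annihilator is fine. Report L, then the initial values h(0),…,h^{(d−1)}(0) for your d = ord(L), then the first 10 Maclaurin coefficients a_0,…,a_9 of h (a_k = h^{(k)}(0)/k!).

f: a_k = 0, -8, 0, 64/3, 0, -256/15, 0, 2048/315, 0, -4096/2835, …
g: a_k = -2, -2, -1, -1/3, -1/12, -1/60, -1/360, -1/2520, -1/20160, -1/181440, …
L₀ := lclm(L_f,L_g); ord L₀ ≤ 2+1.
L = -16 + 16·Dx - Dx^2 + Dx^3  (order 3).
h: a_k = -2, -10, -1, 21, -1/12, -205/12, -1/360, 5461/840, -1/20160, -52429/36288, …
ICs: h(0) = -2, h′(0) = -10, h′′(0) = -2.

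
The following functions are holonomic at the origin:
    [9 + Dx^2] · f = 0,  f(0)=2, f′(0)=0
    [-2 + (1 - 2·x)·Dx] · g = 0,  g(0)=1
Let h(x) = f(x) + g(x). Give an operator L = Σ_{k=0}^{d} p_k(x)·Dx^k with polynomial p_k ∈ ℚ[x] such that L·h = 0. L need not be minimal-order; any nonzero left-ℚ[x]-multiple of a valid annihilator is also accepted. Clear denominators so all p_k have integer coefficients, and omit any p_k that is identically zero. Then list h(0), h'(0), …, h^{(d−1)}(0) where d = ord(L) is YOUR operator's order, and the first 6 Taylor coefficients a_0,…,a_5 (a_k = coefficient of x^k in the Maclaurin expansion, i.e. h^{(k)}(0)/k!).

f: a_k = 2, 0, -9, 0, 27/4, 0, …
g: a_k = 1, 2, 4, 8, 16, 32, …
Weyl lclm of L_f,L_g ⇒ L₀ (ord ≤ 3).
L = (-594 + 648·x - 648·x^2) + (153 - 630·x + 972·x^2 - 648·x^3)·Dx + (-66 + 72·x - 72·x^2)·Dx^2 + (17 - 70·x + 108·x^2 - 72·x^3)·Dx^3  (order 3).
h: a_k = 3, 2, -5, 8, 91/4, 32, …
ICs: h(0) = 3, h′(0) = 2, h′′(0) = -10.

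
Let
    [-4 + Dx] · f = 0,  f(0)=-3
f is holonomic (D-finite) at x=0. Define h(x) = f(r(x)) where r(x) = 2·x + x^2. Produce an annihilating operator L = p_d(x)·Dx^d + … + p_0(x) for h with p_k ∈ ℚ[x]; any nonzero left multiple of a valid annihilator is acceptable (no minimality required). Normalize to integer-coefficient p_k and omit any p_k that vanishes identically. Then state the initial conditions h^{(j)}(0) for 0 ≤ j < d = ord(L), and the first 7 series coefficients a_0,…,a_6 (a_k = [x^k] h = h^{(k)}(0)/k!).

f: a_k = -3, -12, -24, -32, -32, -128/5, -256/15, …
h₀=f(r): pull back L_f along r ⇒ L₀.
L = (-8 - 8·x) + Dx  (order 1).
h: a_k = -3, -24, -108, -352, -920, -10176/5, -59104/15, …
ICs: h(0) = -3.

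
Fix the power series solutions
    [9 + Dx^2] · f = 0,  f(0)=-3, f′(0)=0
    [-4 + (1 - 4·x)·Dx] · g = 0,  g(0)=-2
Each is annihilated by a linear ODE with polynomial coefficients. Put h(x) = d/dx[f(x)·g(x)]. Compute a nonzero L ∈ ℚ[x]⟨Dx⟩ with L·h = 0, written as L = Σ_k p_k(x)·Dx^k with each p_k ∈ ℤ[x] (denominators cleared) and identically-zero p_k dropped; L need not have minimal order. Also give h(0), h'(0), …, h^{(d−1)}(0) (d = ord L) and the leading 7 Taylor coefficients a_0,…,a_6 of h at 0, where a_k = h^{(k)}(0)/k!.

L = (-23 - 72·x + 144·x^2) + (-8 + 32·x)·Dx + (1 - 8·x + 16·x^2)·Dx^2  (order 2).
h: a_k = 24, 138, 828, 4497, 22485, 2157831/20, 5034939/10, …
ICs: h(0) = 24, h′(0) = 138.

f: a_k = -3, 0, 27/2, 0, -81/8, 0, 243/80, …
g: a_k = -2, -8, -32, -128, -512, -2048, -8192, …
h₀=f·g: eliminate ⇒ L₀, order ≤ 2·1.
h₀' ⇒ L via d/dx closure of L₀.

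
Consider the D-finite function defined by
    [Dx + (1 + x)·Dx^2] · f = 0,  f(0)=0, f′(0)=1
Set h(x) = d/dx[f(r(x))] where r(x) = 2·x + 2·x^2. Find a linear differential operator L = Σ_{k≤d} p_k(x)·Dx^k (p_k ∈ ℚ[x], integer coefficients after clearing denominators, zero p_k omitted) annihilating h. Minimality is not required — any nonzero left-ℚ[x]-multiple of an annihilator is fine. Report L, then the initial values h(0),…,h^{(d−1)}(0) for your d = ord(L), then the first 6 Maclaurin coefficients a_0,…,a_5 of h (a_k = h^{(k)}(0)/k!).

f: a_k = 0, 1, -1/2, 1/3, -1/4, 1/5, …
L₀ from L_f via x↦r, Dx↦r'^{-1}Dx.
h=h₀': d/dx-closure on L₀ ⇒ L.
L = (4·x + 4·x^2) + (1 + 4·x + 6·x^2 + 4·x^3)·Dx  (order 1).
h: a_k = 2, 0, -4, 8, -8, 0, …
ICs: h(0) = 2.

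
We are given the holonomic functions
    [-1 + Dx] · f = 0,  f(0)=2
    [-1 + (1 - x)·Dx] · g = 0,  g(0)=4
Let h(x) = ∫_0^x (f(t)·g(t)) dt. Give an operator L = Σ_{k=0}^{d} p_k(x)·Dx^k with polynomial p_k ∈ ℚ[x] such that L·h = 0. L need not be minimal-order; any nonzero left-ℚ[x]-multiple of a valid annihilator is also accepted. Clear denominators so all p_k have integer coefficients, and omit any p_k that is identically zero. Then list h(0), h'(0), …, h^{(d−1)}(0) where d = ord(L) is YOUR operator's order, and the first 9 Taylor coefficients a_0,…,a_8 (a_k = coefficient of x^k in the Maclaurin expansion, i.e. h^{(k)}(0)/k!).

f: a_k = 2, 2, 1, 1/3, 1/12, 1/60, 1/360, 1/2520, 1/20160, …
g: a_k = 4, 4, 4, 4, 4, 4, 4, 4, 4, …
L₀ := L_f ⊗_s L_g (sym. prod.), ord ≤ 1.
h=∫₀ˣh₀: take L = L₀·Dx.
L = (2 - x)·Dx + (-1 + x)·Dx^2  (order 2).
h: a_k = 0, 8, 8, 20/3, 16/3, 13/3, 163/45, 1957/630, 685/252, …
ICs: h(0) = 0, h′(0) = 8.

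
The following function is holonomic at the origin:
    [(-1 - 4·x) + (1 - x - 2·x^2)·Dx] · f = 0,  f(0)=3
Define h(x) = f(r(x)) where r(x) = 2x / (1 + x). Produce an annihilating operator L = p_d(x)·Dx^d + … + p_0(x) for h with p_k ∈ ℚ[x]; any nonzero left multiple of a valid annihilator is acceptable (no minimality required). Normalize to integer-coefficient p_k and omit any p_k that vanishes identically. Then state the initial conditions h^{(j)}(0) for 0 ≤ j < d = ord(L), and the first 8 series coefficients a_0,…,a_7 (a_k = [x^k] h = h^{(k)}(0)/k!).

L = (2 + 18·x) + (-1 - x + 9·x^2 + 9·x^3)·Dx  (order 1).
h: a_k = 3, 6, 30, 54, 270, 486, 2430, 4374, …
ICs: h(0) = 3.

f: a_k = 3, 3, 9, 15, 33, 63, 129, 255, …
f∘r: x↦r, Dx↦Dx/r' in L_f ⇒ L₀.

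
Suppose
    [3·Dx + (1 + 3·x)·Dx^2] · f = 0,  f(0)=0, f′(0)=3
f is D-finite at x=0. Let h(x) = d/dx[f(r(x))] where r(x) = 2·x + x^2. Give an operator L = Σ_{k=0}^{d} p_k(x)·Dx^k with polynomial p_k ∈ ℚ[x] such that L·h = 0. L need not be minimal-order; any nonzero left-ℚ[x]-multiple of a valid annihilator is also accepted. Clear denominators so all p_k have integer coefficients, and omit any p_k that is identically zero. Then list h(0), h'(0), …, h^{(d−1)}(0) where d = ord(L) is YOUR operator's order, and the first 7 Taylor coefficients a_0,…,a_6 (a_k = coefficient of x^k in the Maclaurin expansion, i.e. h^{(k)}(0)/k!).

f: a_k = 0, 3, -9/2, 9, -81/4, 243/5, -243/2, …
h₀=f(r): pull back L_f along r ⇒ L₀.
Derive L from L₀ (diff closure).
L = (5 + 6·x + 3·x^2) + (1 + 7·x + 9·x^2 + 3·x^3)·Dx  (order 1).
h: a_k = 6, -30, 162, -882, 4806, -26190, 142722, …
ICs: h(0) = 6.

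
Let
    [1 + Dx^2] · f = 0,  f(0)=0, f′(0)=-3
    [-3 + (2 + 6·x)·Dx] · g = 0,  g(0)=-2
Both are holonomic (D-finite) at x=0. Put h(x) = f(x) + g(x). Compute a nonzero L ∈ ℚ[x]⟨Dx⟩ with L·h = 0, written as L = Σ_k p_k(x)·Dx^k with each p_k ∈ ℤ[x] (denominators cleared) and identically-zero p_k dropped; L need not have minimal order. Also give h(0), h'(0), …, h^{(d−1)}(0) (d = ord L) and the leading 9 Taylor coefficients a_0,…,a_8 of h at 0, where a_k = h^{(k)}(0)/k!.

f: a_k = 0, -3, 0, 1/2, 0, -1/40, 0, 1/1680, 0, …
g: a_k = -2, -3, 9/4, -27/8, 405/64, -1701/128, 15309/512, -72171/1024, 2814669/16384, …
Weyl lclm of L_f,L_g ⇒ L₀ (ord ≤ 3).
L = (-93 - 72·x - 108·x^2) + (-10 + 18·x + 216·x^2 + 216·x^3)·Dx + (-93 - 72·x - 108·x^2)·Dx^2 + (-10 + 18·x + 216·x^2 + 216·x^3)·Dx^3  (order 3).
h: a_k = -2, -6, 9/4, -23/8, 405/64, -8521/640, 15309/512, -7577891/107520, 2814669/16384, …
ICs: h(0) = -2, h′(0) = -6, h′′(0) = 9/2.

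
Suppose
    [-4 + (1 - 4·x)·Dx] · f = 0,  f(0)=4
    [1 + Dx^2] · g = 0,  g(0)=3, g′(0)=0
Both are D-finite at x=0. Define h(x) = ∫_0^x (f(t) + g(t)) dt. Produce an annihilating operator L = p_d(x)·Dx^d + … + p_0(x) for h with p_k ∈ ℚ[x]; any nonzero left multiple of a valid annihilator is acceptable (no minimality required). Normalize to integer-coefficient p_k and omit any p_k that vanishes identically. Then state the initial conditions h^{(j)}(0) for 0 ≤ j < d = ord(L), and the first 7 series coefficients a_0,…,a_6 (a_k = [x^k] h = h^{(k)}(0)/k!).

f: a_k = 4, 16, 64, 256, 1024, 4096, 16384, …
g: a_k = 3, 0, -3/2, 0, 1/8, 0, -1/240, …
L₀ := lclm(L_f,L_g); ord L₀ ≤ 1+2.
h=∫h₀ ⇒ L = L₀·Dx.
L = (388 - 32·x + 64·x^2)·Dx + (-33 + 140·x - 48·x^2 + 64·x^3)·Dx^2 + (388 - 32·x + 64·x^2)·Dx^3 + (-33 + 140·x - 48·x^2 + 64·x^3)·Dx^4  (order 4).
h: a_k = 0, 7, 8, 125/6, 64, 8193/40, 2048/3, …
ICs: h(0) = 0, h′(0) = 7, h′′(0) = 16, h′′′(0) = 125.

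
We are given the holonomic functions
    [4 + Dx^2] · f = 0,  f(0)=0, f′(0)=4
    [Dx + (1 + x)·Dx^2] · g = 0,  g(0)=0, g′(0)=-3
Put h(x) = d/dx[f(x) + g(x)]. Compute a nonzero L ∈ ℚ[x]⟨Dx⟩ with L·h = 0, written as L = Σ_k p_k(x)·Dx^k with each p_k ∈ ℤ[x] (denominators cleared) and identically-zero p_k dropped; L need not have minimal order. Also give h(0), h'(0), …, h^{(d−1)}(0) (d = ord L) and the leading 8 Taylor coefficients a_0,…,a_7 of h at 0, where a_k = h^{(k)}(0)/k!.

L = (20 + 16·x + 8·x^2) + (12 + 28·x + 24·x^2 + 8·x^3)·Dx + (5 + 4·x + 2·x^2)·Dx^2 + (3 + 7·x + 6·x^2 + 2·x^3)·Dx^3  (order 3).
h: a_k = 1, 3, -11, 3, -1/3, 3, -151/45, 3, …
ICs: h(0) = 1, h′(0) = 3, h′′(0) = -22.

f: a_k = 0, 4, 0, -8/3, 0, 8/15, 0, -16/315, …
g: a_k = 0, -3, 3/2, -1, 3/4, -3/5, 1/2, -3/7, …
Weyl lclm of L_f,L_g ⇒ L₀ (ord ≤ 4).
h₀' ⇒ L via d/dx closure of L₀.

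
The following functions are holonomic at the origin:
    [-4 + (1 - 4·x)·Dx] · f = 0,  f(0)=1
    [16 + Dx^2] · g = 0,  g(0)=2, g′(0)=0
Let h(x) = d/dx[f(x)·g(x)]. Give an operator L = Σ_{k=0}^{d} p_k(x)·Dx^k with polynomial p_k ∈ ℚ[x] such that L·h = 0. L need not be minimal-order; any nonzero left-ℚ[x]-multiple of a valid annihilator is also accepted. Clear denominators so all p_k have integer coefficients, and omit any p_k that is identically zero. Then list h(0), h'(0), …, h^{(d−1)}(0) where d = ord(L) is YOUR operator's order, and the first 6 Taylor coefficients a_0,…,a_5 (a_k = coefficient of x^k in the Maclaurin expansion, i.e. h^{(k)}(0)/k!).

L = (-16 - 128·x + 256·x^2) + (-8 + 32·x)·Dx + (1 - 8·x + 16·x^2)·Dx^2  (order 2).
h: a_k = 8, 32, 192, 3328/3, 16640/3, 398336/15, …
ICs: h(0) = 8, h′(0) = 32.

f: a_k = 1, 4, 16, 64, 256, 1024, …
g: a_k = 2, 0, -16, 0, 64/3, 0, …
h₀=f·g: eliminate ⇒ L₀, order ≤ 1·2.
h=h₀': d/dx-closure on L₀ ⇒ L.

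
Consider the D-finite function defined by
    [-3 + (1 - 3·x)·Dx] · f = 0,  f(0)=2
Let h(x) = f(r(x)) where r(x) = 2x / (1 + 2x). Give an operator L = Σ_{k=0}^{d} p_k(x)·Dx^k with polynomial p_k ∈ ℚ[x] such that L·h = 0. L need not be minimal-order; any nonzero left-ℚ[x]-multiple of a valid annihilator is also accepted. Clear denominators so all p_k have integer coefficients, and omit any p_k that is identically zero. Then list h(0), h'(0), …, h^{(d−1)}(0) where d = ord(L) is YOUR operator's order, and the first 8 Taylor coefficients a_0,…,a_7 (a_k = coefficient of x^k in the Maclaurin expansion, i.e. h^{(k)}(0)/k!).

f: a_k = 2, 6, 18, 54, 162, 486, 1458, 4374, …
Substitute x→r, Dx→(1/r')Dx; clear ⇒ L₀.
L = 6 + (-1 + 2·x + 8·x^2)·Dx  (order 1).
h: a_k = 2, 12, 48, 192, 768, 3072, 12288, 49152, …
ICs: h(0) = 2.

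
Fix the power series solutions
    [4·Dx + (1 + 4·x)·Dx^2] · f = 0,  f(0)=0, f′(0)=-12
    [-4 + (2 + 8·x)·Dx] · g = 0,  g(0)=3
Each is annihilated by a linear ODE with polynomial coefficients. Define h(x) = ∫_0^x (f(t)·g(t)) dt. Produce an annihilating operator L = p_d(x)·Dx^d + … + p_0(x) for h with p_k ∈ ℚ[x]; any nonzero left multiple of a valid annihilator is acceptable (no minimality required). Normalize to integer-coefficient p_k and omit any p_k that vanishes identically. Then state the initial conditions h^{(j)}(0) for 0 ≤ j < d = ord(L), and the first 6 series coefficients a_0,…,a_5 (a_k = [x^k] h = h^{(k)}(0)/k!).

L = 4·Dx + (1 + 8·x + 16·x^2)·Dx^3  (order 3).
h: a_k = 0, 0, -18, 0, 6, -96/5, …
ICs: h(0) = 0, h′(0) = 0, h′′(0) = -36.

f: a_k = 0, -12, 24, -64, 192, -3072/5, …
g: a_k = 3, 6, -6, 12, -30, 84, …
h₀=f·g: eliminate ⇒ L₀, order ≤ 2·1.
h=∫₀ˣh₀: take L = L₀·Dx.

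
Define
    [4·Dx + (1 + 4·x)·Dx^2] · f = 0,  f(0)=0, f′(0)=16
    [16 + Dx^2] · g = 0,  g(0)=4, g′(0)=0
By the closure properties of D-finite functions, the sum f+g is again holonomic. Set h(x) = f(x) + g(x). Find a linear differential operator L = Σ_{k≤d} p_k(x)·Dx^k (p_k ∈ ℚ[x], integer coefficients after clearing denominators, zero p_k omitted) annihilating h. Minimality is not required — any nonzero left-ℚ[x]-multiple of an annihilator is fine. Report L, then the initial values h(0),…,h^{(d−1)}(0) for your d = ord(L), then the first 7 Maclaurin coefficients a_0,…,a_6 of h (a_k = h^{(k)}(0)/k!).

L = (448 + 512·x + 1024·x^2)·Dx + (48 + 320·x + 768·x^2 + 1024·x^3)·Dx^2 + (28 + 32·x + 64·x^2)·Dx^3 + (3 + 20·x + 48·x^2 + 64·x^3)·Dx^4  (order 4).
h: a_k = 4, 16, -64, 256/3, -640/3, 4096/5, -123904/45, …
ICs: h(0) = 4, h′(0) = 16, h′′(0) = -128, h′′′(0) = 512.

f: a_k = 0, 16, -32, 256/3, -256, 4096/5, -8192/3, …
g: a_k = 4, 0, -32, 0, 128/3, 0, -1024/45, …
f+g: L₀ = lclm(L_f,L_g), ord ≤ 2+2.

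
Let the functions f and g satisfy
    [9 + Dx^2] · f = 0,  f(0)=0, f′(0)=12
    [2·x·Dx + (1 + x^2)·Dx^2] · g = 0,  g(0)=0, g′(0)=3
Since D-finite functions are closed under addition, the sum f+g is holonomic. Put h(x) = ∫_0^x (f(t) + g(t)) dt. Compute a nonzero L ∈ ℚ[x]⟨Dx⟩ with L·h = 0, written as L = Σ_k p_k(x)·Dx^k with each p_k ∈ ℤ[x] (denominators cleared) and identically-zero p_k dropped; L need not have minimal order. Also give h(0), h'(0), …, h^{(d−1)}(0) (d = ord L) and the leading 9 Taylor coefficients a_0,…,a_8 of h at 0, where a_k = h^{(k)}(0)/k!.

L = (-54·x + 540·x^3 + 162·x^5)·Dx^2 + (63 + 279·x^2 + 297·x^4 + 81·x^6)·Dx^3 + (-6·x + 60·x^3 + 18·x^5)·Dx^4 + (7 + 31·x^2 + 33·x^4 + 9·x^6)·Dx^5  (order 5).
h: a_k = 0, 0, 15/2, 0, -19/4, 0, 29/20, 0, -303/1120, …
ICs: h(0) = 0, h′(0) = 0, h′′(0) = 15, h′′′(0) = 0, h′′′′(0) = -114.

f: a_k = 0, 12, 0, -18, 0, 81/10, 0, -243/140, 0, …
g: a_k = 0, 3, 0, -1, 0, 3/5, 0, -3/7, 0, …
Weyl lclm of L_f,L_g ⇒ L₀ (ord ≤ 4).
Integrate: L := L₀·Dx.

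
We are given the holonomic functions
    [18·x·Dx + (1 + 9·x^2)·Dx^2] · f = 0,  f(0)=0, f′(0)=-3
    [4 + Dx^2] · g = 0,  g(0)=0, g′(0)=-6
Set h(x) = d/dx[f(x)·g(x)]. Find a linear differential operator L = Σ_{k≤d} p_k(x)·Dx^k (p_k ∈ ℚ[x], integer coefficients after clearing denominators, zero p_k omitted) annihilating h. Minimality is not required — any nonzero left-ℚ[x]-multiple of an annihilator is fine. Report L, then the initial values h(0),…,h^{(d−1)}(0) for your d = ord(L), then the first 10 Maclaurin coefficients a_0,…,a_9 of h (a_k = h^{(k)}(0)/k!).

f: a_k = 0, -3, 0, 9, 0, -243/5, 0, 2187/7, 0, -2187, …
g: a_k = 0, -6, 0, 4, 0, -4/5, 0, 8/105, 0, -4/945, …
Sym-product of L_f,L_g gives L₀ (≤ ord 4).
h₀' ⇒ L via d/dx closure of L₀.
L = (52480 + 1115424·x^2 + 18751824·x^4 + 15209856·x^6 + 3464208·x^8 - 11337408·x^10 + 34012224·x^12) + (31032·x + 1320624·x^3 + 10701720·x^5 + 13646880·x^7 + 18895680·x^9 + 34012224·x^11)·Dx + (13640 + 300780·x^2 + 4978584·x^4 + 5269212·x^6 + 3621672·x^8 + 2834352·x^10 + 17006112·x^12)·Dx^2 + (7758·x + 330156·x^3 + 2675430·x^5 + 3411720·x^7 + 4723920·x^9 + 8503056·x^11)·Dx^3 + (130 + 5481·x^2 + 72657·x^4 + 366687·x^6 + 688905·x^8 + 1417176·x^10 + 2125764·x^12)·Dx^4  (order 4).
h: a_k = 0, 36, 0, -264, 0, 1980, 0, -83056/5, 0, 45395572/315, …
ICs: h(0) = 0, h′(0) = 36, h′′(0) = 0, h′′′(0) = -1584.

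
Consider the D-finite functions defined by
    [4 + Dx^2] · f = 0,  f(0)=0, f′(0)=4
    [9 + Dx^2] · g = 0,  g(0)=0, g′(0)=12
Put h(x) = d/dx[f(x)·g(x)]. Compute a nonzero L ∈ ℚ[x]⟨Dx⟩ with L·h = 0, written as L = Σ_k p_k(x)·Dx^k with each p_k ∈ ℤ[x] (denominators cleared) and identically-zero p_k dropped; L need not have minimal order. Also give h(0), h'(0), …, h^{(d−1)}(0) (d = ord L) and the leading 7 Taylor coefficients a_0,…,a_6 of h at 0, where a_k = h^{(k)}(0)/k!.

L = 25 + 26·Dx^2 + Dx^4  (order 4).
h: a_k = 0, 96, 0, -416, 0, 2604/5, 0, …
ICs: h(0) = 0, h′(0) = 96, h′′(0) = 0, h′′′(0) = -2496.

f: a_k = 0, 4, 0, -8/3, 0, 8/15, 0, …
g: a_k = 0, 12, 0, -18, 0, 81/10, 0, …
Sym-product of L_f,L_g gives L₀ (≤ ord 4).
h=h₀': d/dx-closure on L₀ ⇒ L.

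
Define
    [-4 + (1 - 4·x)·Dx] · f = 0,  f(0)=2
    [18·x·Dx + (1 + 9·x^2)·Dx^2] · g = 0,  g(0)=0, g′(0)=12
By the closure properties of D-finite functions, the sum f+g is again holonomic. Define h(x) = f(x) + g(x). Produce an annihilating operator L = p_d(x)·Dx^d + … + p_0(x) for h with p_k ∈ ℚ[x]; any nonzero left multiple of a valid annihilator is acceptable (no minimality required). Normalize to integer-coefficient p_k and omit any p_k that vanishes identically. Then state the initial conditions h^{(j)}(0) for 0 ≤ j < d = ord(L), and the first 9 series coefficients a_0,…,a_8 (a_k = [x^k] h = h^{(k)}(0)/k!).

f: a_k = 2, 8, 32, 128, 512, 2048, 8192, 32768, 131072, …
g: a_k = 0, 12, 0, -36, 0, 972/5, 0, -8748/7, 0, …
Weyl lclm of L_f,L_g ⇒ L₀ (ord ≤ 3).
L = (-72 + 1152·x + 1944·x^2)·Dx + (57 - 72·x + 765·x^2 + 1944·x^3)·Dx^2 + (-4 + 7·x + 63·x^3 + 324·x^4)·Dx^3  (order 3).
h: a_k = 2, 20, 32, 92, 512, 11212/5, 8192, 220628/7, 131072, …
ICs: h(0) = 2, h′(0) = 20, h′′(0) = 64.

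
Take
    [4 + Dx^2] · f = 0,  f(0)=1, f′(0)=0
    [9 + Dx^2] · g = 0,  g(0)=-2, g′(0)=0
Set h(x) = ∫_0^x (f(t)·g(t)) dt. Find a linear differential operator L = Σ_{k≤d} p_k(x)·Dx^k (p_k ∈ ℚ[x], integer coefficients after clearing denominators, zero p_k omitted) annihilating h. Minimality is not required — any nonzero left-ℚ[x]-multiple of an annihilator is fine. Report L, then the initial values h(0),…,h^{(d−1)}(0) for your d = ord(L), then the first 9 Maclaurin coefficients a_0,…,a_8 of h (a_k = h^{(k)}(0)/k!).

L = 25·Dx + 26·Dx^3 + Dx^5  (order 5).
h: a_k = 0, -2, 0, 13/3, 0, -313/60, 0, 7813/2520, 0, …
ICs: h(0) = 0, h′(0) = -2, h′′(0) = 0, h′′′(0) = 26, h′′′′(0) = 0.

f: a_k = 1, 0, -2, 0, 2/3, 0, -4/45, 0, 2/315, …
g: a_k = -2, 0, 9, 0, -27/4, 0, 81/40, 0, -729/2240, …
Sym-product of L_f,L_g gives L₀ (≤ ord 4).
∫: right-multiply L₀ by Dx.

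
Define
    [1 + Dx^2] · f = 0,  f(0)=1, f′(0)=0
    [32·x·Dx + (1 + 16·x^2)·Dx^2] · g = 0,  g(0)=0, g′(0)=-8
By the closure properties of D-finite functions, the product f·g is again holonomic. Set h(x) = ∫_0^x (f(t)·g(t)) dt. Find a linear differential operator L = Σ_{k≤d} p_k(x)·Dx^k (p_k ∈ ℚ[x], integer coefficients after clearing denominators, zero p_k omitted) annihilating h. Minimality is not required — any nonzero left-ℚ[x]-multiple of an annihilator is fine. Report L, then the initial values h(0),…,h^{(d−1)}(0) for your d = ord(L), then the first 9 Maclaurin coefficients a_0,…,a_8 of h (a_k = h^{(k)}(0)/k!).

L = (1105 + 51776·x^2 + 22016·x^4 + 16384·x^6 + 65536·x^8)·Dx + (2112·x + 35840·x^3 + 49152·x^5 + 262144·x^7)·Dx^2 + (1122 + 52352·x^2 + 27648·x^4 + 32768·x^6 + 131072·x^8)·Dx^3 + (2112·x + 35840·x^3 + 49152·x^5 + 262144·x^7)·Dx^4 + (17 + 576·x^2 + 5632·x^4 + 16384·x^6 + 65536·x^8)·Dx^5  (order 5).
h: a_k = 0, 0, -4, 0, 35/3, 0, -6469/90, 0, 3079271/5040, …
ICs: h(0) = 0, h′(0) = 0, h′′(0) = -8, h′′′(0) = 0, h′′′′(0) = 280.

f: a_k = 1, 0, -1/2, 0, 1/24, 0, -1/720, 0, 1/40320, …
g: a_k = 0, -8, 0, 128/3, 0, -2048/5, 0, 32768/7, 0, …
f·g: L₀ = L_f ⊗_s L_g, ord ≤ 2·2.
∫: right-multiply L₀ by Dx.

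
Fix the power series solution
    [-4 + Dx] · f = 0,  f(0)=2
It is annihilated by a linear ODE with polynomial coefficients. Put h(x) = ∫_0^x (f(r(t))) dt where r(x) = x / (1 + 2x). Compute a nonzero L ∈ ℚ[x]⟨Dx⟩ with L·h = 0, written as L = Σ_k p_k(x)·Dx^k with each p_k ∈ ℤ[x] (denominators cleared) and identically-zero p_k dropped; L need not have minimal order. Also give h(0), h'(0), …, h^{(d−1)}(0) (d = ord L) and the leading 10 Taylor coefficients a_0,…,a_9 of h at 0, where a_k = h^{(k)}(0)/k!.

L = -4·Dx + (1 + 4·x + 4·x^2)·Dx^2  (order 2).
h: a_k = 0, 2, 4, 0, -8/3, 64/15, -64/15, 512/315, 320/63, -16384/945, …
ICs: h(0) = 0, h′(0) = 2.

f: a_k = 2, 8, 16, 64/3, 64/3, 256/15, 512/45, 2048/315, 1024/315, 4096/2835, …
Change of var in L_f (x↦r) gives L₀.
h=∫₀ˣh₀: take L = L₀·Dx.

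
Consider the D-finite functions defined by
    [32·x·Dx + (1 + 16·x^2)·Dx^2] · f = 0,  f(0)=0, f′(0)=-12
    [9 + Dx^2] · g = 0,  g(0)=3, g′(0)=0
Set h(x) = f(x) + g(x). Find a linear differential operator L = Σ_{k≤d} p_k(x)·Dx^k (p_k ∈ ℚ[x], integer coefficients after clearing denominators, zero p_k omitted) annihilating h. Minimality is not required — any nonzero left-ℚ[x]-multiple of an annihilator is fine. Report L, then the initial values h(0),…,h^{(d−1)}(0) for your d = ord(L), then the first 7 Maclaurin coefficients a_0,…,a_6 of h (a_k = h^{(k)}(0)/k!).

f: a_k = 0, -12, 0, 64, 0, -3072/5, 0, …
g: a_k = 3, 0, -27/2, 0, 81/8, 0, -243/80, …
h₀=f+g: left-lcm gives L₀, ord ≤ 4.
L = (-52704·x + 967680·x^3 + 663552·x^5)·Dx + (-207 + 13104·x^2 + 283392·x^4 + 331776·x^6)·Dx^2 + (-5856·x + 107520·x^3 + 73728·x^5)·Dx^3 + (-23 + 1456·x^2 + 31488·x^4 + 36864·x^6)·Dx^4  (order 4).
h: a_k = 3, -12, -27/2, 64, 81/8, -3072/5, -243/80, …
ICs: h(0) = 3, h′(0) = -12, h′′(0) = -27, h′′′(0) = 384.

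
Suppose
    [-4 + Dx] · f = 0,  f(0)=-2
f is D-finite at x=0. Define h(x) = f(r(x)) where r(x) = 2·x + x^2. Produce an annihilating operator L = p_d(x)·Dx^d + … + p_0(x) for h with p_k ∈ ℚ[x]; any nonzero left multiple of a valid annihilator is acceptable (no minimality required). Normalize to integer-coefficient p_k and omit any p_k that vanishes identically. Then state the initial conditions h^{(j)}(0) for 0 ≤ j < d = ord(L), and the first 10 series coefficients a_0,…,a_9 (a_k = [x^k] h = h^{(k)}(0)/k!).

L = (-8 - 8·x) + Dx  (order 1).
h: a_k = -2, -16, -72, -704/3, -1840/3, -6784/5, -118208/45, -1434112/315, -753856/105, -5913088/567, …
ICs: h(0) = -2.

f: a_k = -2, -8, -16, -64/3, -64/3, -256/15, -512/45, -2048/315, -1024/315, -4096/2835, …
h₀=f(r): pull back L_f along r ⇒ L₀.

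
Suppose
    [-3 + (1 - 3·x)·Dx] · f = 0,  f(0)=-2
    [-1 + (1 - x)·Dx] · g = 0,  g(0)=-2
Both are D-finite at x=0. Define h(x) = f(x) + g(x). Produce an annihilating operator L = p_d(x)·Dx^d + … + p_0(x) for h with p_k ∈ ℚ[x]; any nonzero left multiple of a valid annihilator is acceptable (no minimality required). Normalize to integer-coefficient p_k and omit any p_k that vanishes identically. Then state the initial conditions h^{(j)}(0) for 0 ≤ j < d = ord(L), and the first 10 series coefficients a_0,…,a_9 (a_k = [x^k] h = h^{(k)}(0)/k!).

f: a_k = -2, -6, -18, -54, -162, -486, -1458, -4374, -13122, -39366, …
g: a_k = -2, -2, -2, -2, -2, -2, -2, -2, -2, -2, …
Weyl lclm of L_f,L_g ⇒ L₀ (ord ≤ 2).
L = -6 + (8 - 12·x)·Dx + (-1 + 4·x - 3·x^2)·Dx^2  (order 2).
h: a_k = -4, -8, -20, -56, -164, -488, -1460, -4376, -13124, -39368, …
ICs: h(0) = -4, h′(0) = -8.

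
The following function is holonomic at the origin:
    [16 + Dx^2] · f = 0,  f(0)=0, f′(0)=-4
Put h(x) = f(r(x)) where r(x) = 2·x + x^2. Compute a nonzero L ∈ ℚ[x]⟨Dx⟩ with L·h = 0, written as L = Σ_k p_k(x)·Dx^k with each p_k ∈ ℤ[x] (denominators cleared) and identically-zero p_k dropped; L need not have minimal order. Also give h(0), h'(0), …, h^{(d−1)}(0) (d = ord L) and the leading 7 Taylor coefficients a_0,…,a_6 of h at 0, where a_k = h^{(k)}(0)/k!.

f: a_k = 0, -4, 0, 32/3, 0, -128/15, 0, …
L₀ from L_f via x↦r, Dx↦r'^{-1}Dx.
L = (64 + 192·x + 192·x^2 + 64·x^3) - Dx + (1 + x)·Dx^2  (order 2).
h: a_k = 0, -8, -4, 256/3, 128, -3136/15, -672, …
ICs: h(0) = 0, h′(0) = -8.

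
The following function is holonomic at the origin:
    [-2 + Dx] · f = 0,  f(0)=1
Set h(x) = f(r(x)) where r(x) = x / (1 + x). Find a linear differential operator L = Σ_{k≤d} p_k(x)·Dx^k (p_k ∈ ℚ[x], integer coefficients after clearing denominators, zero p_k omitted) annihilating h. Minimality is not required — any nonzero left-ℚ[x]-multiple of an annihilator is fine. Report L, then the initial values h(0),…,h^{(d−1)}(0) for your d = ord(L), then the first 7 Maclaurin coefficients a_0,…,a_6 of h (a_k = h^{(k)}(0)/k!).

L = -2 + (1 + 2·x + x^2)·Dx  (order 1).
h: a_k = 1, 2, 0, -2/3, 2/3, -2/5, 4/45, …
ICs: h(0) = 1.

f: a_k = 1, 2, 2, 4/3, 2/3, 4/15, 4/45, …
Change of var in L_f (x↦r) gives L₀.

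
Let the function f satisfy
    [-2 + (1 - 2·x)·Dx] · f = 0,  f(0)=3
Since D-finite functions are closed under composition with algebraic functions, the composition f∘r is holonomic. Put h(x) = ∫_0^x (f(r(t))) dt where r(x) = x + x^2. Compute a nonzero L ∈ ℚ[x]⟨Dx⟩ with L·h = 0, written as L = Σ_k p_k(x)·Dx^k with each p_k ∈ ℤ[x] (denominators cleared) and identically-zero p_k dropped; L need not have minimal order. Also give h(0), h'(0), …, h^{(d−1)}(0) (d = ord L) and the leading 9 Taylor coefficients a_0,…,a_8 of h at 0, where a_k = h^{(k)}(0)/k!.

f: a_k = 3, 6, 12, 24, 48, 96, 192, 384, 768, …
Change of var in L_f (x↦r) gives L₀.
∫: right-multiply L₀ by Dx.
L = (2 + 4·x)·Dx + (-1 + 2·x + 2·x^2)·Dx^2  (order 2).
h: a_k = 0, 3, 3, 6, 12, 132/5, 60, 984/7, 336, …
ICs: h(0) = 0, h′(0) = 3.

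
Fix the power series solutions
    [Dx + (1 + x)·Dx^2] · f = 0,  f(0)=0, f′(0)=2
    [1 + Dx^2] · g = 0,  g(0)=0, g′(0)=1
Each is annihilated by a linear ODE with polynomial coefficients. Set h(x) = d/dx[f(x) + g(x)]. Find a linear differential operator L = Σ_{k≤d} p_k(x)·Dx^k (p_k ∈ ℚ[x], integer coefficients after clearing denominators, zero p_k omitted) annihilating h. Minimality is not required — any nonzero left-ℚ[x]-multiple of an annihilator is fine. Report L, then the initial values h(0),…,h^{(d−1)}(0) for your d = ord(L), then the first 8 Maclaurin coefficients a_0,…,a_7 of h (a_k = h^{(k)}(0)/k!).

L = (7 + 2·x + x^2) + (3 + 5·x + 3·x^2 + x^3)·Dx + (7 + 2·x + x^2)·Dx^2 + (3 + 5·x + 3·x^2 + x^3)·Dx^3  (order 3).
h: a_k = 3, -2, 3/2, -2, 49/24, -2, 1439/720, -2, …
ICs: h(0) = 3, h′(0) = -2, h′′(0) = 3.

f: a_k = 0, 2, -1, 2/3, -1/2, 2/5, -1/3, 2/7, …
g: a_k = 0, 1, 0, -1/6, 0, 1/120, 0, -1/5040, …
f+g: L₀ = lclm(L_f,L_g), ord ≤ 2+2.
Derive L from L₀ (diff closure).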